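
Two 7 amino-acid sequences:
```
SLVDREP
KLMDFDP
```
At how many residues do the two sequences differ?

4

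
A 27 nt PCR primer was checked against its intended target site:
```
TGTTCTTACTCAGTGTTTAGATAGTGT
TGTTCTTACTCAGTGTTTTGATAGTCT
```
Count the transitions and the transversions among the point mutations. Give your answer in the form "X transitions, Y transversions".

Mismatches (1-based):
base 19: A→T (purine→pyrimidine, transversion)
base 26: G→C (purine→pyrimidine, transversion)

0 transitions, 2 transversions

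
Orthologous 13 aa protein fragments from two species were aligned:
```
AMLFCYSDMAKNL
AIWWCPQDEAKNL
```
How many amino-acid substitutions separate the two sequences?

The sequences differ at positions 2, 3, 4, 6, 7, 9 (1-based) — 6 in total.

6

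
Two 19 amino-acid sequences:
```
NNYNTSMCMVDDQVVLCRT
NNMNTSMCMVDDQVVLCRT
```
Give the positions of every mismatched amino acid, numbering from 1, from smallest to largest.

3

Differences at position 3 (Y→M).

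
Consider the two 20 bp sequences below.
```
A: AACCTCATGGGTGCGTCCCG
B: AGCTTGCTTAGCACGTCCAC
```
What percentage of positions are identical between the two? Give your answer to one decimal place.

50.0%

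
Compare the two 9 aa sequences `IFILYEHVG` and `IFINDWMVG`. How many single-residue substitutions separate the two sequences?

4

Mismatches (1-based): position 4: L→N; position 5: Y→D; position 6: E→W; position 7: H→M.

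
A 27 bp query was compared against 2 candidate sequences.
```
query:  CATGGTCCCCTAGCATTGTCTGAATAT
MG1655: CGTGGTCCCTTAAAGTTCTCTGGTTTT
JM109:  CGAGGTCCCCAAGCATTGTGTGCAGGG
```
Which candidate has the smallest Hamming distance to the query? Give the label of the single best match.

JM109

MG1655 differs at 9 positions; JM109 differs at 8 positions. The closest is JM109.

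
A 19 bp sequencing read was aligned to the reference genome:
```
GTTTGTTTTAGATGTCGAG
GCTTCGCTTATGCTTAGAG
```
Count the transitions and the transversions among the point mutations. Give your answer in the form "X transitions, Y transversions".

4 transitions, 5 transversions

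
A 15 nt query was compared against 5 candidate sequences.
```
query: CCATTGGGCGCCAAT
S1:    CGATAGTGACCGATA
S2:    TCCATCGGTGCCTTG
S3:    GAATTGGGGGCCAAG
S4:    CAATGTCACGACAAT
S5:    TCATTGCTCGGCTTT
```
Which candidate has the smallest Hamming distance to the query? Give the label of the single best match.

S3

Hamming distances to query — S1: 8; S2: 8; S3: 4; S4: 6; S5: 6.
Smallest is S3 with 4 mismatches.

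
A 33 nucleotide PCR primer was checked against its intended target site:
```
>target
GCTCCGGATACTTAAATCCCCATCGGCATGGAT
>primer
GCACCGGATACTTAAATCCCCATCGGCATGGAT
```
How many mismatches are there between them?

Mismatches (1-based): base 3: T→A.

1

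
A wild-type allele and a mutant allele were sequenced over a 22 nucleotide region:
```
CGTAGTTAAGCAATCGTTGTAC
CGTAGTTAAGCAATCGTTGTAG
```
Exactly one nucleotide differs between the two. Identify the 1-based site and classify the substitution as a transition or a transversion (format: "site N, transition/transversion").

The sequences differ only at site 22: C→G (pyrimidine→purine), a transversion.

site 22, transversion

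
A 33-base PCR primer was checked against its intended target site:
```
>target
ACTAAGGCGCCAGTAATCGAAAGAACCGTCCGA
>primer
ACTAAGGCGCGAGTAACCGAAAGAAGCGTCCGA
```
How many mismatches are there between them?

Comparing position by position, 3 bases differ: 11 (C/G), 17 (T/C), 26 (C/G).

3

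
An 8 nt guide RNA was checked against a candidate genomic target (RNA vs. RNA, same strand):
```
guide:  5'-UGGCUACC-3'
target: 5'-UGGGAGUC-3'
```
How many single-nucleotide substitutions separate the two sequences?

Comparing position by position, 4 bases differ: 4 (C/G), 5 (U/A), 6 (A/G), 7 (C/U).

4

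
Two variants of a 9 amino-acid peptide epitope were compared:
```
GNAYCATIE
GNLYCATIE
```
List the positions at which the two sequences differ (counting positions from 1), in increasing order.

Scanning 1-based: 3: A/L.

3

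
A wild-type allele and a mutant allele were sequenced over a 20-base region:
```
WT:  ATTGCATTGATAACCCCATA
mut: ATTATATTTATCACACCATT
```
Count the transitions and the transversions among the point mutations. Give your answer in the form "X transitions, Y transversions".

2 transitions, 4 transversions

Transitions (purine↔purine or pyrimidine↔pyrimidine): 4 G→A, 5 C→T.
Transversions (purine↔pyrimidine): 9 G→T, 12 A→C, 15 C→A, 20 A→T.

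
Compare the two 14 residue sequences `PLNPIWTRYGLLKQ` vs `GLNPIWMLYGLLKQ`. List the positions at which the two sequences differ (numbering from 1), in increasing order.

Scanning 1-based: 1: P/G; 7: T/M; 8: R/L.

1, 7, 8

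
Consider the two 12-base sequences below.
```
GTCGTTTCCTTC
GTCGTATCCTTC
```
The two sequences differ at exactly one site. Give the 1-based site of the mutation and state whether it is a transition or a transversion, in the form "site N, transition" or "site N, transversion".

The sequences differ only at site 6: T→A (pyrimidine→purine), a transversion.

site 6, transversion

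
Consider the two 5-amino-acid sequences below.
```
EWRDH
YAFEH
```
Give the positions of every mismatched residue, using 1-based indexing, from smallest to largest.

1, 2, 3, 4

Differences at position 1 (E→Y), position 2 (W→A), position 3 (R→F), position 4 (D→E).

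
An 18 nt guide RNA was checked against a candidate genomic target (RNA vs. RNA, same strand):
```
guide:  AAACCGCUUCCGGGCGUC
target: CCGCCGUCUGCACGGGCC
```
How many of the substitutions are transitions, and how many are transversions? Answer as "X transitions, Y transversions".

Transitions (purine↔purine or pyrimidine↔pyrimidine): 3 A→G, 7 C→U, 8 U→C, 12 G→A, 17 U→C.
Transversions (purine↔pyrimidine): 1 A→C, 2 A→C, 10 C→G, 13 G→C, 15 C→G.

5 transitions, 5 transversions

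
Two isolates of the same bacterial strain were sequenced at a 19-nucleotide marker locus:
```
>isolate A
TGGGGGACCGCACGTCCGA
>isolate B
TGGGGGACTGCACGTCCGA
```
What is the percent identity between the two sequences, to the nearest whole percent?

95%

1 position differs (9), so 18 of 19 match: 18/19 = 94.74%.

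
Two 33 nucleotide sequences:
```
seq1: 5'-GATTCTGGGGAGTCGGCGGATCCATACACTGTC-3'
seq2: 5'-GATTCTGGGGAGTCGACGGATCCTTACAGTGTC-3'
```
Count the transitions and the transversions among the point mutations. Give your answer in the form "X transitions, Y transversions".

Transitions (purine↔purine or pyrimidine↔pyrimidine): 16 G→A.
Transversions (purine↔pyrimidine): 24 A→T, 29 C→G.

1 transition, 2 transversions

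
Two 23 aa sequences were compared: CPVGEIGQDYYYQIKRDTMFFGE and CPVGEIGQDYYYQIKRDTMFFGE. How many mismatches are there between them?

0

No positions differ; the sequences are identical.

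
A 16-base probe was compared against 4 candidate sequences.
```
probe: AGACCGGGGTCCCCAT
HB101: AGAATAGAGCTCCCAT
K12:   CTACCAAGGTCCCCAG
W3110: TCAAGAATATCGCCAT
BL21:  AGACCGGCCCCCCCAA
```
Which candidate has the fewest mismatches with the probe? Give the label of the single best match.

BL21

HB101 differs at 6 sites; K12 differs at 5 sites; W3110 differs at 9 sites; BL21 differs at 4 sites. The closest is BL21.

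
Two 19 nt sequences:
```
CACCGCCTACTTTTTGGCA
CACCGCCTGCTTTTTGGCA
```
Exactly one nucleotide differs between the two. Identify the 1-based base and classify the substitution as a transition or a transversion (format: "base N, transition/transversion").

base 9, transition

The sequences differ only at base 9: A→G (purine→purine), a transition.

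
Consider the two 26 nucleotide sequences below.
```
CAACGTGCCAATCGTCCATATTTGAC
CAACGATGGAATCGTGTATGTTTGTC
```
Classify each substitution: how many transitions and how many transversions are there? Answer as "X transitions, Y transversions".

2 transitions, 6 transversions

Mismatches (1-based):
position 6: T→A (pyrimidine→purine, transversion)
position 7: G→T (purine→pyrimidine, transversion)
position 8: C→G (pyrimidine→purine, transversion)
position 9: C→G (pyrimidine→purine, transversion)
position 16: C→G (pyrimidine→purine, transversion)
position 17: C→T (pyrimidine→pyrimidine, transition)
position 20: A→G (purine→purine, transition)
position 25: A→T (purine→pyrimidine, transversion)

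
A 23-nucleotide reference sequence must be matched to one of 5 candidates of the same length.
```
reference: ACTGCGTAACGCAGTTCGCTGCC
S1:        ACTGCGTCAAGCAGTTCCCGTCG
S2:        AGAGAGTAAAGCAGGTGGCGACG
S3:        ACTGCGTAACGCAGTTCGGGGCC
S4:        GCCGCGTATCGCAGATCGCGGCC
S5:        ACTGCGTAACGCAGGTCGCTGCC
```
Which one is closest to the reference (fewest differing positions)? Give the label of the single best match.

S5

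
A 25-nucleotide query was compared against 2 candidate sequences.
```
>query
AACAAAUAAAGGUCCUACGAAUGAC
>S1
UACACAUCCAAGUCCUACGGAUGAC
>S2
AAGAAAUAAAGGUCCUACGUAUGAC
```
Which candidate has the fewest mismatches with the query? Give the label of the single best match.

S2

S1 differs at 6 sites; S2 differs at 2 sites. The closest is S2.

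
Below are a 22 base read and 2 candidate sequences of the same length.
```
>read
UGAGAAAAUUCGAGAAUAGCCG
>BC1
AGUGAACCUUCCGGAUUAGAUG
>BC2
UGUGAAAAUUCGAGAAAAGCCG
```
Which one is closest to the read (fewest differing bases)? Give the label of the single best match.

BC2

BC1 differs at 9 bases; BC2 differs at 2 bases. The closest is BC2.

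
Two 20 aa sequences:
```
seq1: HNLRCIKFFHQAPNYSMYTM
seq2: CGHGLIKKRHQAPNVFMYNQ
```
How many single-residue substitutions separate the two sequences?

The sequences differ at positions 1, 2, 3, 4, 5, 8, 9, 15, 16, 19, 20 (1-based) — 11 in total.

11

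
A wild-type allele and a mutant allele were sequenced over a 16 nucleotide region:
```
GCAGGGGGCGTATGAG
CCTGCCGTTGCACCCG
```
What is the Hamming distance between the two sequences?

Comparing position by position, 10 bases differ: 1 (G/C), 3 (A/T), 5 (G/C), 6 (G/C), 8 (G/T), 9 (C/T), 11 (T/C), 13 (T/C), 14 (G/C), 15 (A/C).

10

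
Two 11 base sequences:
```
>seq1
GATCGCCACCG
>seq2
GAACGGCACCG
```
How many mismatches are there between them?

2

Comparing position by position, 2 positions differ: 3 (T/A), 6 (C/G).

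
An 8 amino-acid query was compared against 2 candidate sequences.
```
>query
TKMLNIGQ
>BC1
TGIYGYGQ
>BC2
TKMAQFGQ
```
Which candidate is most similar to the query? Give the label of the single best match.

BC2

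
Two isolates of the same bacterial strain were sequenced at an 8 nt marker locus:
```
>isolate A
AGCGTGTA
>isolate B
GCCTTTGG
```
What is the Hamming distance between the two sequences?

Mismatches (1-based): position 1: A→G; position 2: G→C; position 4: G→T; position 6: G→T; position 7: T→G; position 8: A→G.

6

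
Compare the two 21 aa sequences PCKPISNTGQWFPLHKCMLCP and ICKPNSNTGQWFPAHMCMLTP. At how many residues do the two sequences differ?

5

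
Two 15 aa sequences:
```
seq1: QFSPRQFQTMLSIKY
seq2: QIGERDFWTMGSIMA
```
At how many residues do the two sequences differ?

8

The sequences differ at residues 2, 3, 4, 6, 8, 11, 14, 15 (1-based) — 8 in total.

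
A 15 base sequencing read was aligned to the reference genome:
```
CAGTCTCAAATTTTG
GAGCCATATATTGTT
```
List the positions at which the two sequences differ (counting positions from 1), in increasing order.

1, 4, 6, 7, 9, 13, 15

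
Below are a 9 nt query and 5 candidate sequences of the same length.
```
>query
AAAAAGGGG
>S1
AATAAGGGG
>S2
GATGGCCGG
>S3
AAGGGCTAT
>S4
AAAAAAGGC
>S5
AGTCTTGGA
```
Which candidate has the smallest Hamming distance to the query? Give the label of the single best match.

Hamming distances to query — S1: 1; S2: 6; S3: 7; S4: 2; S5: 6.
Smallest is S1 with 1 mismatch.

S1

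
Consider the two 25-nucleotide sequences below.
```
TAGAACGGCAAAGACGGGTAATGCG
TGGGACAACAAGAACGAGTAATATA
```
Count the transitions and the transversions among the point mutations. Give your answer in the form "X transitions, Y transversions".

Mismatches (1-based):
base 2: A→G (purine→purine, transition)
base 4: A→G (purine→purine, transition)
base 7: G→A (purine→purine, transition)
base 8: G→A (purine→purine, transition)
base 12: A→G (purine→purine, transition)
base 13: G→A (purine→purine, transition)
base 17: G→A (purine→purine, transition)
base 23: G→A (purine→purine, transition)
base 24: C→T (pyrimidine→pyrimidine, transition)
base 25: G→A (purine→purine, transition)

10 transitions, 0 transversions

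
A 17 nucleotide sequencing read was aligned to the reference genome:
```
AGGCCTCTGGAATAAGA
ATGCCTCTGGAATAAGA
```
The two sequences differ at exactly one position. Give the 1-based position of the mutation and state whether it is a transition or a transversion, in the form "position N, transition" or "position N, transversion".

The sequences differ only at position 2: G→T (purine→pyrimidine), a transversion.

position 2, transversion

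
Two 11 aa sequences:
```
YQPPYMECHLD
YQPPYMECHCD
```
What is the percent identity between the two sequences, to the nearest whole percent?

91%

Mismatch at position 10 (1-based): 1 of 11.
Identical positions: 10/11 = 90.91% → 91%.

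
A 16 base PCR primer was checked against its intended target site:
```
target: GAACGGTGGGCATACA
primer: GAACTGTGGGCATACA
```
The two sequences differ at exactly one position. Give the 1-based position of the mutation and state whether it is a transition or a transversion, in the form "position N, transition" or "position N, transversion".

position 5, transversion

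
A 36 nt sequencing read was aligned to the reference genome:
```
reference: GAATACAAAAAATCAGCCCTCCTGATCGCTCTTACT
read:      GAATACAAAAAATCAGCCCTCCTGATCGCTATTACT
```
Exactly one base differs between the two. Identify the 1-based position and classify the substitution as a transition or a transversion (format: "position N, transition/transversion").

Position 31 changes C→A. C is a pyrimidine and A is a purine, so this is a transversion.

position 31, transversion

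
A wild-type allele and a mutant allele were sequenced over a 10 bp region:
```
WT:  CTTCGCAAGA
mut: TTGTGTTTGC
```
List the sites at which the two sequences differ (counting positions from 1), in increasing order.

Differences at site 1 (C→T), site 3 (T→G), site 4 (C→T), site 6 (C→T), site 7 (A→T), site 8 (A→T), site 10 (A→C).

1, 3, 4, 6, 7, 8, 10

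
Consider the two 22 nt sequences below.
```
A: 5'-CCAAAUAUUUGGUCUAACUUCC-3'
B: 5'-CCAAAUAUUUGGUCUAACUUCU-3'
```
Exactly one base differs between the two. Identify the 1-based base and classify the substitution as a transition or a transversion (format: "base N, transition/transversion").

Base 22 changes C→U. C is a pyrimidine and U is a pyrimidine, so this is a transition.

base 22, transition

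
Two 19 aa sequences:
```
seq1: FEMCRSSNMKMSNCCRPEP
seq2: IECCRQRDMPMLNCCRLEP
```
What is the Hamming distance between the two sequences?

8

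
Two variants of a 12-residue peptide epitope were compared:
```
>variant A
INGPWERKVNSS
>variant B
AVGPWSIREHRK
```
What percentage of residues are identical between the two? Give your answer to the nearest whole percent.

25%

9 positions differ (1, 2, 6, 7, 8, 9, 10, 11, 12), so 3 of 12 match: 3/12 = 25%.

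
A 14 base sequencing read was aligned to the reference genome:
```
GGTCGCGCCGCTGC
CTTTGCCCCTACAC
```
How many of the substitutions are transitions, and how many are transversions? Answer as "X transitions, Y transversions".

3 transitions, 5 transversions

Mismatches (1-based):
base 1: G→C (purine→pyrimidine, transversion)
base 2: G→T (purine→pyrimidine, transversion)
base 4: C→T (pyrimidine→pyrimidine, transition)
base 7: G→C (purine→pyrimidine, transversion)
base 10: G→T (purine→pyrimidine, transversion)
base 11: C→A (pyrimidine→purine, transversion)
base 12: T→C (pyrimidine→pyrimidine, transition)
base 13: G→A (purine→purine, transition)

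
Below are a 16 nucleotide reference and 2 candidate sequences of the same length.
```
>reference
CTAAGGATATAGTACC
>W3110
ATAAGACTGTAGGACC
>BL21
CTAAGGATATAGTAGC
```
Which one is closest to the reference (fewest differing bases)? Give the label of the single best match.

W3110 differs at 5 bases; BL21 differs at 1 base. The closest is BL21.

BL21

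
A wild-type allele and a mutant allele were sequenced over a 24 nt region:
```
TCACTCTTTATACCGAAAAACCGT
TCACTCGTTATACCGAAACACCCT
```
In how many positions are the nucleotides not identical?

Comparing position by position, 3 positions differ: 7 (T/G), 19 (A/C), 23 (G/C).

3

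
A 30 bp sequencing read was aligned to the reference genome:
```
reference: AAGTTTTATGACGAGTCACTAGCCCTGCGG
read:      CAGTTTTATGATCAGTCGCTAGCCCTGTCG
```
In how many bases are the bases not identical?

Comparing position by position, 6 bases differ: 1 (A/C), 12 (C/T), 13 (G/C), 18 (A/G), 28 (C/T), 29 (G/C).

6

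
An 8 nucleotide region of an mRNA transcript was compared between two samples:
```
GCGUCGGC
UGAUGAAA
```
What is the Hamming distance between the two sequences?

Mismatches (1-based): base 1: G→U; base 2: C→G; base 3: G→A; base 5: C→G; base 6: G→A; base 7: G→A; base 8: C→A.

7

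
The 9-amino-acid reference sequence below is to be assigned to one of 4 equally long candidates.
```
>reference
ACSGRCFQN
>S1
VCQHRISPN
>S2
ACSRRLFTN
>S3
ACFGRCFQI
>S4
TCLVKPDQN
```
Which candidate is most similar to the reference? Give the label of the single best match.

S1 differs at 6 residues; S2 differs at 3 residues; S3 differs at 2 residues; S4 differs at 6 residues. The closest is S3.

S3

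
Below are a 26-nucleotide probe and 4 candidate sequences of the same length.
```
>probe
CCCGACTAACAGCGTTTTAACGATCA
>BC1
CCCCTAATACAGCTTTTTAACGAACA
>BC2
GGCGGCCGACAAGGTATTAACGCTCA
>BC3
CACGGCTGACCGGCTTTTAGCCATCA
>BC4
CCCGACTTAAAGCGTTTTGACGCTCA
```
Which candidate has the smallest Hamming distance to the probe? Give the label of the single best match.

Hamming distances to probe — BC1: 7; BC2: 9; BC3: 8; BC4: 4.
Smallest is BC4 with 4 mismatches.

BC4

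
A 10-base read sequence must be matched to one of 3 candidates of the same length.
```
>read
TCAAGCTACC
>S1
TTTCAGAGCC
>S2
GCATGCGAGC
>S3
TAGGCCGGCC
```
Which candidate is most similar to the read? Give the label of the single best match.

S2

Hamming distances to read — S1: 7; S2: 4; S3: 6.
Smallest is S2 with 4 mismatches.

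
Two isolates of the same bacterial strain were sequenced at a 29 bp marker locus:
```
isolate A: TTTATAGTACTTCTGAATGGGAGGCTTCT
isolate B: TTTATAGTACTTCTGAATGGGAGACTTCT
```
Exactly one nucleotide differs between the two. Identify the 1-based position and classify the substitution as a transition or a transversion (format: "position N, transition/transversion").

The sequences differ only at position 24: G→A (purine→purine), a transition.

position 24, transition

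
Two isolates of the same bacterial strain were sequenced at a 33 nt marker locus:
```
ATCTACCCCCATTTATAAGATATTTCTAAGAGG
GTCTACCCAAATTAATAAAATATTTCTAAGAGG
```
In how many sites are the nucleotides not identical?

Mismatches (1-based): site 1: A→G; site 9: C→A; site 10: C→A; site 14: T→A; site 19: G→A.

5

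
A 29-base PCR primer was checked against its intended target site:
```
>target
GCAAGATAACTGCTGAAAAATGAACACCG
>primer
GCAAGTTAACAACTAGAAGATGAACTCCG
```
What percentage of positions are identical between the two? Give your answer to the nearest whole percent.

76%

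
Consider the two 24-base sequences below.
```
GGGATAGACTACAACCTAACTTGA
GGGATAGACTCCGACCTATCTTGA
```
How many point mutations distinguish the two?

3

Comparing position by position, 3 bases differ: 11 (A/C), 13 (A/G), 19 (A/T).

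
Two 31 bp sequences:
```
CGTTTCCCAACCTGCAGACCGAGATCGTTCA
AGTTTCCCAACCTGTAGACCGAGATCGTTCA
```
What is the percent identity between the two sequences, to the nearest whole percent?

94%

Mismatches at positions 1, 15 (1-based): 2 of 31.
Identical positions: 29/31 = 93.55% → 94%.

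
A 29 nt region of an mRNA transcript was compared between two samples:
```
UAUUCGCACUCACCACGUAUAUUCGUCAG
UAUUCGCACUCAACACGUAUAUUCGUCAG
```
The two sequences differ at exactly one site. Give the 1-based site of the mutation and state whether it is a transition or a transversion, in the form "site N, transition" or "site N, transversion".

site 13, transversion

Site 13 changes C→A. C is a pyrimidine and A is a purine, so this is a transversion.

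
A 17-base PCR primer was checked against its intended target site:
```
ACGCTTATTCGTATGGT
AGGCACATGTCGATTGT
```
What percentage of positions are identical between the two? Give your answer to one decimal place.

8 positions differ (2, 5, 6, 9, 10, 11, 12, 15), so 9 of 17 match: 9/17 = 52.94%.

52.9%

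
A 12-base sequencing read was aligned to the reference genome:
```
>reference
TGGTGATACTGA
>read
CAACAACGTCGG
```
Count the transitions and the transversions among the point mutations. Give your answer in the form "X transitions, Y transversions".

10 transitions, 0 transversions

Transitions (purine↔purine or pyrimidine↔pyrimidine): 1 T→C, 2 G→A, 3 G→A, 4 T→C, 5 G→A, 7 T→C, 8 A→G, 9 C→T, 10 T→C, 12 A→G.
Transversions (purine↔pyrimidine): none.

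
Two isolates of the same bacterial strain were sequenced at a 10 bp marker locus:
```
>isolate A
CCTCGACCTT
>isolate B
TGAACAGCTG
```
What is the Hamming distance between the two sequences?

7

The sequences differ at sites 1, 2, 3, 4, 5, 7, 10 (1-based) — 7 in total.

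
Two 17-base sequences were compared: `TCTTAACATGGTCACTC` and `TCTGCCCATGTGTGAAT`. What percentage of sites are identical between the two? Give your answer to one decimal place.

41.2%

Mismatches at positions 4, 5, 6, 11, 12, 13, 14, 15, 16, 17 (1-based): 10 of 17.
Identical positions: 7/17 = 41.18% → 41.2%.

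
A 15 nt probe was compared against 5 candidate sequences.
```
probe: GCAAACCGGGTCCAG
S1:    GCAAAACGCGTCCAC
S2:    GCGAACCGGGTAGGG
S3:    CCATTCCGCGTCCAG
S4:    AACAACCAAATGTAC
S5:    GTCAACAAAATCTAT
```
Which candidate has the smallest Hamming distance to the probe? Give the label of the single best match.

S1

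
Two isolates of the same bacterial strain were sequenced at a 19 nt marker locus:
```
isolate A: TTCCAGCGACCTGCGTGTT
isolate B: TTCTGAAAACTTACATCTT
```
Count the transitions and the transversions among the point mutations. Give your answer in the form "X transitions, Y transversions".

7 transitions, 2 transversions

Transitions (purine↔purine or pyrimidine↔pyrimidine): 4 C→T, 5 A→G, 6 G→A, 8 G→A, 11 C→T, 13 G→A, 15 G→A.
Transversions (purine↔pyrimidine): 7 C→A, 17 G→C.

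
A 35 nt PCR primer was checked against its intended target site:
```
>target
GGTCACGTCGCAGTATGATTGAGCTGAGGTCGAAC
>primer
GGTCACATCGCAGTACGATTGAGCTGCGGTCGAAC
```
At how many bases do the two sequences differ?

3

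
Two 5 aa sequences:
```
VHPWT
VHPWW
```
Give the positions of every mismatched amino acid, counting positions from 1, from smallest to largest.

Scanning 1-based: 5: T/W.

5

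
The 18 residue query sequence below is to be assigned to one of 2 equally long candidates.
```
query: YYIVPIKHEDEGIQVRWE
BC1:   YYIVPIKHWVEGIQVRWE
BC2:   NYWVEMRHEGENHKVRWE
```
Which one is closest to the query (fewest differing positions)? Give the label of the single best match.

BC1 differs at 2 positions; BC2 differs at 9 positions. The closest is BC1.

BC1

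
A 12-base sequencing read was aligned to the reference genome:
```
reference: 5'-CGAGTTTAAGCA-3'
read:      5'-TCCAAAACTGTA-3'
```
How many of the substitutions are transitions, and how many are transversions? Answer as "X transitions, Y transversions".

Transitions (purine↔purine or pyrimidine↔pyrimidine): 1 C→T, 4 G→A, 11 C→T.
Transversions (purine↔pyrimidine): 2 G→C, 3 A→C, 5 T→A, 6 T→A, 7 T→A, 8 A→C, 9 A→T.

3 transitions, 7 transversions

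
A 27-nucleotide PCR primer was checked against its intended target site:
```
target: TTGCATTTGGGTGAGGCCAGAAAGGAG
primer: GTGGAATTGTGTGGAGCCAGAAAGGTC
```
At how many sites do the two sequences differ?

8

Comparing position by position, 8 sites differ: 1 (T/G), 4 (C/G), 6 (T/A), 10 (G/T), 14 (A/G), 15 (G/A), 26 (A/T), 27 (G/C).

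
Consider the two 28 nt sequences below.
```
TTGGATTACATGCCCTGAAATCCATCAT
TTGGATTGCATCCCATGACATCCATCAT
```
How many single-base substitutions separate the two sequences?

4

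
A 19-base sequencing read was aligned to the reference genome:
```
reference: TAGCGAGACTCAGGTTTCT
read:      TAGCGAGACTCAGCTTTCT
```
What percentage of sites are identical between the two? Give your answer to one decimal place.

94.7%

Mismatch at position 14 (1-based): 1 of 19.
Identical positions: 18/19 = 94.74% → 94.7%.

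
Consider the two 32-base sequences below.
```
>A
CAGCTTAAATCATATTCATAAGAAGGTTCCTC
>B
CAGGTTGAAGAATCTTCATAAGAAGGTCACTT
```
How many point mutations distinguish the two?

Comparing position by position, 8 positions differ: 4 (C/G), 7 (A/G), 10 (T/G), 11 (C/A), 14 (A/C), 28 (T/C), 29 (C/A), 32 (C/T).

8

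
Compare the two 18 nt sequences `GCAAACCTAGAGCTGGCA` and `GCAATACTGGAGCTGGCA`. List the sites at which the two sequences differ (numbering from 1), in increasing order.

5, 6, 9

Scanning 1-based: 5: A/T; 6: C/A; 9: A/G.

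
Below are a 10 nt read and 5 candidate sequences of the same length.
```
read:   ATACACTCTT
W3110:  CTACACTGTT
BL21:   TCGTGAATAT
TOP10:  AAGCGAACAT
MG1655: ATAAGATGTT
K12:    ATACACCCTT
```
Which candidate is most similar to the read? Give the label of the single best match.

K12

Hamming distances to read — W3110: 2; BL21: 9; TOP10: 6; MG1655: 4; K12: 1.
Smallest is K12 with 1 mismatch.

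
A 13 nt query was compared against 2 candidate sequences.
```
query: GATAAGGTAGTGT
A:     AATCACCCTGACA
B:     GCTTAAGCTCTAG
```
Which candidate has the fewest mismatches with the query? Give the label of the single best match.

B

Hamming distances to query — A: 9; B: 8.
Smallest is B with 8 mismatches.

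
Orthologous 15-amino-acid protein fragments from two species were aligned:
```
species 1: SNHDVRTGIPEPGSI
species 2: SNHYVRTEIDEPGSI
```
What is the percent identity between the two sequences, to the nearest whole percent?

3 positions differ (4, 8, 10), so 12 of 15 match: 12/15 = 80%.

80%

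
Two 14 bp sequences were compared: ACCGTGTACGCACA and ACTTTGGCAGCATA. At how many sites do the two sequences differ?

6

Comparing position by position, 6 sites differ: 3 (C/T), 4 (G/T), 7 (T/G), 8 (A/C), 9 (C/A), 13 (C/T).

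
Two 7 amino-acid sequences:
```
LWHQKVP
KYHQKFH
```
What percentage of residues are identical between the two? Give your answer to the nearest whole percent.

43%

4 positions differ (1, 2, 6, 7), so 3 of 7 match: 3/7 = 42.86%.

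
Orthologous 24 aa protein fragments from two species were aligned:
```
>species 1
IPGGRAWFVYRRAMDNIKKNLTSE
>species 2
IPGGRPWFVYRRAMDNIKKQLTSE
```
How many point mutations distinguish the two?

2

The sequences differ at residues 6, 20 (1-based) — 2 in total.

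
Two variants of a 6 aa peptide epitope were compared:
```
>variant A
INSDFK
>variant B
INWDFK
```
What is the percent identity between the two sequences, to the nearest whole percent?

1 position differs (3), so 5 of 6 match: 5/6 = 83.33%.

83%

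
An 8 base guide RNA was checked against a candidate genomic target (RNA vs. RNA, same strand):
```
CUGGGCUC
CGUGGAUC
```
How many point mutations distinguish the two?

Mismatches (1-based): position 2: U→G; position 3: G→U; position 6: C→A.

3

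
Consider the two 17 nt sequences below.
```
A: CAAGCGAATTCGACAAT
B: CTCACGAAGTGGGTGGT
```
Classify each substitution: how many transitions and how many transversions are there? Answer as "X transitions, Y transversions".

5 transitions, 4 transversions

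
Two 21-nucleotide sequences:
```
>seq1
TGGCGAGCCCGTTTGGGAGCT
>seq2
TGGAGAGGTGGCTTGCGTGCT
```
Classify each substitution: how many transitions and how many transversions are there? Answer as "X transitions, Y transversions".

Transitions (purine↔purine or pyrimidine↔pyrimidine): 9 C→T, 12 T→C.
Transversions (purine↔pyrimidine): 4 C→A, 8 C→G, 10 C→G, 16 G→C, 18 A→T.

2 transitions, 5 transversions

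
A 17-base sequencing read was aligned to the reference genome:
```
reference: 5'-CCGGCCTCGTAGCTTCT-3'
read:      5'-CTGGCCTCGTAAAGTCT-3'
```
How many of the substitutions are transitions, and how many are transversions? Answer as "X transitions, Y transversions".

Mismatches (1-based):
site 2: C→T (pyrimidine→pyrimidine, transition)
site 12: G→A (purine→purine, transition)
site 13: C→A (pyrimidine→purine, transversion)
site 14: T→G (pyrimidine→purine, transversion)

2 transitions, 2 transversions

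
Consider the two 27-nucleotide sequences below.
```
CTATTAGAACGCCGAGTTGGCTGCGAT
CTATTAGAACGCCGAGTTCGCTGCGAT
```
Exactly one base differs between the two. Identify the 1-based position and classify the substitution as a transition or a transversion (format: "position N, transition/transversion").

position 19, transversion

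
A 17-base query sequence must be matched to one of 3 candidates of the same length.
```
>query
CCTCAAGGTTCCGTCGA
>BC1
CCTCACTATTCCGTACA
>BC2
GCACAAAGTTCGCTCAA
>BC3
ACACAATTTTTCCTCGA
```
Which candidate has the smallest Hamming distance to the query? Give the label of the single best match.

BC1

Hamming distances to query — BC1: 5; BC2: 6; BC3: 6.
Smallest is BC1 with 5 mismatches.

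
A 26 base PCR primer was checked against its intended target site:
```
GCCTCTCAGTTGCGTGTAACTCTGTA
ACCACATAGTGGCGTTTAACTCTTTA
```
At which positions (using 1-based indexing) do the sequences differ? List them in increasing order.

1, 4, 6, 7, 11, 16, 24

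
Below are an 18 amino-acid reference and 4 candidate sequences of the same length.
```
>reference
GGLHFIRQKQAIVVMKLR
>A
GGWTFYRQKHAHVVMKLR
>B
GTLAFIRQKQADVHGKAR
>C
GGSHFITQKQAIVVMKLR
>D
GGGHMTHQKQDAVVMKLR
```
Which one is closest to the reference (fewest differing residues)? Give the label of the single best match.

A differs at 5 residues; B differs at 6 residues; C differs at 2 residues; D differs at 6 residues. The closest is C.

C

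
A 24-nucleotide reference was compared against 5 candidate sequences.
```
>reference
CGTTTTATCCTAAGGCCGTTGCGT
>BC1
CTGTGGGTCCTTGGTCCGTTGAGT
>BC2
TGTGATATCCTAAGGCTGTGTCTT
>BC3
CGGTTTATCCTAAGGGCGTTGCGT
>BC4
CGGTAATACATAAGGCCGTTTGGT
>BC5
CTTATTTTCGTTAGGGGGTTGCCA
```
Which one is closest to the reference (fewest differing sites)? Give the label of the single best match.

Hamming distances to reference — BC1: 9; BC2: 7; BC3: 2; BC4: 8; BC5: 9.
Smallest is BC3 with 2 mismatches.

BC3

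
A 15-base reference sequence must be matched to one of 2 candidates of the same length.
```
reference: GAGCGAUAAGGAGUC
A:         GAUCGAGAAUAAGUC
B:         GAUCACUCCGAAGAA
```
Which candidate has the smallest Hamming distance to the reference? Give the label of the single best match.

A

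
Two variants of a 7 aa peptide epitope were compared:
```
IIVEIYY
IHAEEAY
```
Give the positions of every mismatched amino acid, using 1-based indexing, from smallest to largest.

2, 3, 5, 6

Differences at position 2 (I→H), position 3 (V→A), position 5 (I→E), position 6 (Y→A).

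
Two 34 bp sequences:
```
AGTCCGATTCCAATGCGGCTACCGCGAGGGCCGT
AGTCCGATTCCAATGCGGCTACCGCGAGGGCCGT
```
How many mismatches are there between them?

0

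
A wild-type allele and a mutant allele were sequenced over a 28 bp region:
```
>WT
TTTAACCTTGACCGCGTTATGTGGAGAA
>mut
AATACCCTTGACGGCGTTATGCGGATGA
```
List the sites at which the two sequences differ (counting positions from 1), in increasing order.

Differences at site 1 (T→A), site 2 (T→A), site 5 (A→C), site 13 (C→G), site 22 (T→C), site 26 (G→T), site 27 (A→G).

1, 2, 5, 13, 22, 26, 27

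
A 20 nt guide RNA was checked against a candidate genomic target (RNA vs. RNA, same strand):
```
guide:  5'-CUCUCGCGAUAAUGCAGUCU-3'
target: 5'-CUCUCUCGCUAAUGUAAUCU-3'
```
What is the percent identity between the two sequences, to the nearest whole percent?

Mismatches at positions 6, 9, 15, 17 (1-based): 4 of 20.
Identical positions: 16/20 = 80% → 80%.

80%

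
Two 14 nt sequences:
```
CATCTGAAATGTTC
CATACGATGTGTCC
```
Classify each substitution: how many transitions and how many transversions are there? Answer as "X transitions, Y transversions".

3 transitions, 2 transversions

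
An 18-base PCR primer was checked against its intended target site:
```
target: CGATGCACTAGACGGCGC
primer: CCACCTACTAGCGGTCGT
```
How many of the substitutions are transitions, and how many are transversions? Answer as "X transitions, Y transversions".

Mismatches (1-based):
position 2: G→C (purine→pyrimidine, transversion)
position 4: T→C (pyrimidine→pyrimidine, transition)
position 5: G→C (purine→pyrimidine, transversion)
position 6: C→T (pyrimidine→pyrimidine, transition)
position 12: A→C (purine→pyrimidine, transversion)
position 13: C→G (pyrimidine→purine, transversion)
position 15: G→T (purine→pyrimidine, transversion)
position 18: C→T (pyrimidine→pyrimidine, transition)

3 transitions, 5 transversions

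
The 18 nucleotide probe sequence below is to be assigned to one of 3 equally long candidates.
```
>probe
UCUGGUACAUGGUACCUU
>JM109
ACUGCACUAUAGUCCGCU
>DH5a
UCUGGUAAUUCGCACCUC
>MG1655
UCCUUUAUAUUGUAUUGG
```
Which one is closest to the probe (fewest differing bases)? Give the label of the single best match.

Hamming distances to probe — JM109: 9; DH5a: 5; MG1655: 9.
Smallest is DH5a with 5 mismatches.

DH5a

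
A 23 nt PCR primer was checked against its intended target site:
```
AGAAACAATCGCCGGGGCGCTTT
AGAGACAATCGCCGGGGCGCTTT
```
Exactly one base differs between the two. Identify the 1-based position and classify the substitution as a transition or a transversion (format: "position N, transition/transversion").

position 4, transition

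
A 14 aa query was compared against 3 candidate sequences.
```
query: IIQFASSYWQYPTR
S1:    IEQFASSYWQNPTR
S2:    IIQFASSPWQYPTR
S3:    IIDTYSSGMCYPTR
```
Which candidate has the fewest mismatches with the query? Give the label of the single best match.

Hamming distances to query — S1: 2; S2: 1; S3: 6.
Smallest is S2 with 1 mismatch.

S2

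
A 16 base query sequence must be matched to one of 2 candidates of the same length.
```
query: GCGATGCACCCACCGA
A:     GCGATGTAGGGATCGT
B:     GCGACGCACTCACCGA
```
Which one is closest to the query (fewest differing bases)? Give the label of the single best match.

B

A differs at 6 bases; B differs at 2 bases. The closest is B.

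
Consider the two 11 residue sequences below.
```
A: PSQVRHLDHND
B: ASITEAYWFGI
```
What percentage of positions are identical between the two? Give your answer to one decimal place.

10 positions differ (1, 3, 4, 5, 6, 7, 8, 9, 10, 11), so 1 of 11 match: 1/11 = 9.091%.

9.1%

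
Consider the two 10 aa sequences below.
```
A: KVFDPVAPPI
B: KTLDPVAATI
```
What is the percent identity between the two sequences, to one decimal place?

Mismatches at positions 2, 3, 8, 9 (1-based): 4 of 10.
Identical positions: 6/10 = 60% → 60.0%.

60.0%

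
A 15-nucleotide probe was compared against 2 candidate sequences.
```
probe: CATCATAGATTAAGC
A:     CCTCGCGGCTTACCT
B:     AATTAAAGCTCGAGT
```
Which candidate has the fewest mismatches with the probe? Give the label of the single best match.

A differs at 8 positions; B differs at 7 positions. The closest is B.

B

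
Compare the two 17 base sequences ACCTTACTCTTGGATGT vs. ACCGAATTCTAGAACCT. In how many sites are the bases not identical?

Comparing position by position, 7 sites differ: 4 (T/G), 5 (T/A), 7 (C/T), 11 (T/A), 13 (G/A), 15 (T/C), 16 (G/C).

7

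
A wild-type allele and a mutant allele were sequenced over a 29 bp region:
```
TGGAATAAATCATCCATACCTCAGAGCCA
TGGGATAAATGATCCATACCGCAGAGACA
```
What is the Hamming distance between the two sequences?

The sequences differ at sites 4, 11, 21, 27 (1-based) — 4 in total.

4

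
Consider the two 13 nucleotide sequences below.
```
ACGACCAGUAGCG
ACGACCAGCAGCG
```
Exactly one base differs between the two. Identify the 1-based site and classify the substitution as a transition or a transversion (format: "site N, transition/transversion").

site 9, transition

The sequences differ only at site 9: U→C (pyrimidine→pyrimidine), a transition.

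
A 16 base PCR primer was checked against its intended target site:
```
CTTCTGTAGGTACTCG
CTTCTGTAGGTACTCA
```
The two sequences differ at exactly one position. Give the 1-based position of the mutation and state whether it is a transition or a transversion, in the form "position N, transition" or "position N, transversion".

Position 16 changes G→A. G is a purine and A is a purine, so this is a transition.

position 16, transition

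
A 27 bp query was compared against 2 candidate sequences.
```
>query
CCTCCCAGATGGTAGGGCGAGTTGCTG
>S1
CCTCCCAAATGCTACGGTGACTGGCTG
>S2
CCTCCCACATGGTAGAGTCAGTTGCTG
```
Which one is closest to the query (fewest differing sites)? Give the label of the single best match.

S2

S1 differs at 6 sites; S2 differs at 4 sites. The closest is S2.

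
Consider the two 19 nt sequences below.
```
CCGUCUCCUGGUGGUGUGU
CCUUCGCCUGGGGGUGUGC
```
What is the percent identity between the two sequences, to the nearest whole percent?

4 positions differ (3, 6, 12, 19), so 15 of 19 match: 15/19 = 78.95%.

79%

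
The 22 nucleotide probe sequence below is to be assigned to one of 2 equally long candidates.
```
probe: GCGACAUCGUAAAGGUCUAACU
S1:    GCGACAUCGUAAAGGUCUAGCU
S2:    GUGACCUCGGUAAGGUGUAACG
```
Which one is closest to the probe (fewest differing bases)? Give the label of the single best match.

S1

Hamming distances to probe — S1: 1; S2: 6.
Smallest is S1 with 1 mismatch.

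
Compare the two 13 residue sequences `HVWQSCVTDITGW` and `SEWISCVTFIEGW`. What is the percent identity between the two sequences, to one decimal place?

61.5%

Mismatches at positions 1, 2, 4, 9, 11 (1-based): 5 of 13.
Identical positions: 8/13 = 61.54% → 61.5%.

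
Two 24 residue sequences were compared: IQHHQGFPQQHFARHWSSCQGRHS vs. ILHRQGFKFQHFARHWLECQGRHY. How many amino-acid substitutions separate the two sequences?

Mismatches (1-based): position 2: Q→L; position 4: H→R; position 8: P→K; position 9: Q→F; position 17: S→L; position 18: S→E; position 24: S→Y.

7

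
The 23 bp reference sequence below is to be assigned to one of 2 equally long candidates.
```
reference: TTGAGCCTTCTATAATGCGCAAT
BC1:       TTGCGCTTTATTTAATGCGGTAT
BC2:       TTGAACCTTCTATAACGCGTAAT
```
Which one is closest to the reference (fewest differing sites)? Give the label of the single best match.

BC2

BC1 differs at 6 sites; BC2 differs at 3 sites. The closest is BC2.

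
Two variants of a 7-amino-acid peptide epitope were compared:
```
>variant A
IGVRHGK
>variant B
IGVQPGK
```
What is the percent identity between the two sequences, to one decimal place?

Mismatches at positions 4, 5 (1-based): 2 of 7.
Identical positions: 5/7 = 71.43% → 71.4%.

71.4%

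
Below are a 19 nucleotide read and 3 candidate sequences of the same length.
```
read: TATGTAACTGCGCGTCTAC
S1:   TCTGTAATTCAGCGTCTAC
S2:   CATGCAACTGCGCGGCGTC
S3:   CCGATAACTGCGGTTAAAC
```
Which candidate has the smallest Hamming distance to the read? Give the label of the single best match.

S1

S1 differs at 4 positions; S2 differs at 5 positions; S3 differs at 8 positions. The closest is S1.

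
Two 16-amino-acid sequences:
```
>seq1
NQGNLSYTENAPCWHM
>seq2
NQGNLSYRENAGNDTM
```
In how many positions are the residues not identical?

5

Comparing position by position, 5 positions differ: 8 (T/R), 12 (P/G), 13 (C/N), 14 (W/D), 15 (H/T).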